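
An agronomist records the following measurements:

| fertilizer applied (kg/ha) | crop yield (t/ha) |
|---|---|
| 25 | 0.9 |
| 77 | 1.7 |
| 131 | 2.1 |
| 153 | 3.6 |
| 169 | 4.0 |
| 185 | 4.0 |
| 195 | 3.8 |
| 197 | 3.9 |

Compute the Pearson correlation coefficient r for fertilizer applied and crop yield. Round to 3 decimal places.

n = 8, Σx = 1132, Σy = 24, Σxy = 3904.6, Σx² = 186744, Σy² = 82.72
Sxx = Σx² − (Σx)²/n = 186744 − 160178 = 26566
Sxy = Σxy − (Σx)(Σy)/n = 3904.6 − 3396 = 508.6
Syy = Σy² − (Σy)²/n = 82.72 − 72 = 10.72
r = Sxy/√(Sxx·Syy) = 508.6/√(284787.52) = 508.6/533.654870 = 0.953050

0.953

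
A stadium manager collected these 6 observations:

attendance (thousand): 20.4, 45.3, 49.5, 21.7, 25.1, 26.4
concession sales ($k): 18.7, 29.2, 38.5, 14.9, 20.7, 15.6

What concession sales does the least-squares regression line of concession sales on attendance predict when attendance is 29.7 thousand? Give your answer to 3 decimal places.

21.778

n = 6, Σx = 188.4, Σy = 137.6, Σxy = 4864.73, Σx² = 6716.36
Sxx = Σx² − (Σx)²/n = 6716.36 − 5915.76 = 800.6
Sxy = Σxy − (Σx)(Σy)/n = 4864.73 − 4320.64 = 544.09
b = Sxy/Sxx = 544.09/800.6 = 0.679603
a = ȳ − b·x̄ = 22.933333 − 0.679603·31.4 = 1.593805
ŷ(29.7) = a + b·29.7 = 1.593805 + 0.679603·29.7 = 21.778009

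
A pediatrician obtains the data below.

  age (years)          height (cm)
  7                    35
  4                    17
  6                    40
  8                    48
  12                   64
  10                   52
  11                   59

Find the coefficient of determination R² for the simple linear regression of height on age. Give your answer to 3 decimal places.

n = 7, Σx = 58, Σy = 315, Σxy = 2874, Σx² = 530, Σy² = 15699
Sxx = Σx² − (Σx)²/n = 530 − 480.571429 = 49.428571
Sxy = Σxy − (Σx)(Σy)/n = 2874 − 2610 = 264
Syy = Σy² − (Σy)²/n = 15699 − 14175 = 1524
R² = Sxy²/(Sxx·Syy) = (264)²/(49.428571·1524) = 0.925220

0.925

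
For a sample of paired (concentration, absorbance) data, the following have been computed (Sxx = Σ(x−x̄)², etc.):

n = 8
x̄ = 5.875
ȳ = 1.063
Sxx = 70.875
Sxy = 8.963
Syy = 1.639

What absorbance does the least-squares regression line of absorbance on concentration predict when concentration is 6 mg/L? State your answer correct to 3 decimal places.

1.079

b = Sxy/Sxx = 8.963/70.875 = 0.126462
a = ȳ − b·x̄ = 1.063 − 0.126462·5.875 = 0.320035
ŷ(6) = a + b·6 = 0.320035 + 0.126462·6 = 1.078808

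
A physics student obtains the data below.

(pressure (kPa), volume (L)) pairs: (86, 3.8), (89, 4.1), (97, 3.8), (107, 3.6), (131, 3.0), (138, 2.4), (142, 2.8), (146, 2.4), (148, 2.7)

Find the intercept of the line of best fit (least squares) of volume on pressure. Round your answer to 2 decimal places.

6.13

n = 9, Σx = 1084, Σy = 28.6, Σxy = 3317.3, Σx² = 135764
Sxx = Σx² − (Σx)²/n = 135764 − 130561.777778 = 5202.222222
Sxy = Σxy − (Σx)(Σy)/n = 3317.3 − 3444.711111 = -127.411111
b = Sxy/Sxx = -127.411111/5202.222222 = -0.024492
a = ȳ − b·x̄ = 3.177778 − (-0.024492)·120.444444 = 6.127663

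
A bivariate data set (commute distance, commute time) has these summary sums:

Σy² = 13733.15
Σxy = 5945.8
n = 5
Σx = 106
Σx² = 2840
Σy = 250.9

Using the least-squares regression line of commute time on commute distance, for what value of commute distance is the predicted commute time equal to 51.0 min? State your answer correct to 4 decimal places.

Sxx = Σx² − (Σx)²/n = 2840 − 2247.2 = 592.8
Sxy = Σxy − (Σx)(Σy)/n = 5945.8 − 5319.08 = 626.72
b = Sxy/Sxx = 626.72/592.8 = 1.057220
a = ȳ − b·x̄ = 50.18 − 1.057220·21.2 = 27.766937
Set a + b·x = 51.0: x = (51.0 − 27.766937) / 1.057220 = 21.975619

21.9756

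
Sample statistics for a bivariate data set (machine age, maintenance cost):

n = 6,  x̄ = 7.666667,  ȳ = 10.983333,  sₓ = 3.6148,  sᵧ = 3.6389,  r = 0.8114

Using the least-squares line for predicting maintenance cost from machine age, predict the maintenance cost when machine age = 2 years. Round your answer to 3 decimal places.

b = r · sᵧ/sₓ = 0.8114 · 3.6389/3.6148 = 0.816810
a = ȳ − b·x̄ = 10.983333 − 0.816810·7.666667 = 4.721126
ŷ(2) = a + b·2 = 4.721126 + 0.816810·2 = 6.354745

6.355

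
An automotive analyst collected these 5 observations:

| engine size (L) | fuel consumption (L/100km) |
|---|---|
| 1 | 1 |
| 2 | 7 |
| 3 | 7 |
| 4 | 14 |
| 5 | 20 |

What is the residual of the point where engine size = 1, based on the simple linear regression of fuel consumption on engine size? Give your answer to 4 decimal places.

0.2000

n = 5, Σx = 15, Σy = 49, Σxy = 192, Σx² = 55
Sxx = Σx² − (Σx)²/n = 55 − 45 = 10
Sxy = Σxy − (Σx)(Σy)/n = 192 − 147 = 45
b = Sxy/Sxx = 45/10 = 4.5
a = ȳ − b·x̄ = 9.8 − 4.5·3 = -3.7
ŷ(1) = -3.7 + 4.5·1 = 0.8
residual = y − ŷ = 1 − 0.8 = 0.2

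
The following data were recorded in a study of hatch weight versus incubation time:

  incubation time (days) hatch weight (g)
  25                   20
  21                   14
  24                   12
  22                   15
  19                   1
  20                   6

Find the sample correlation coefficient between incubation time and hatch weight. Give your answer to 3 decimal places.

0.842

n = 6, Σx = 131, Σy = 68, Σxy = 1551, Σx² = 2887, Σy² = 1002
Sxx = Σx² − (Σx)²/n = 2887 − 2860.166667 = 26.833333
Sxy = Σxy − (Σx)(Σy)/n = 1551 − 1484.666667 = 66.333333
Syy = Σy² − (Σy)²/n = 1002 − 770.666667 = 231.333333
r = Sxy/√(Sxx·Syy) = 66.333333/√(6207.444444) = 66.333333/78.787337 = 0.841929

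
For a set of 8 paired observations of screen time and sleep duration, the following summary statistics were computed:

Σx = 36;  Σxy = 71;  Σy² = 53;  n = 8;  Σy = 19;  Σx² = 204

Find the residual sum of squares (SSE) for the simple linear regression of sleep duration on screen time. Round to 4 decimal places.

2.8690

Sxx = Σx² − (Σx)²/n = 204 − 162 = 42
Sxy = Σxy − (Σx)(Σy)/n = 71 − 85.5 = -14.5
Syy = Σy² − (Σy)²/n = 53 − 45.125 = 7.875
b = Sxy/Sxx = -14.5/42 = -0.345238
SSE = Syy − b·Sxy = 7.875 − (-0.345238)·(-14.5) = 2.869048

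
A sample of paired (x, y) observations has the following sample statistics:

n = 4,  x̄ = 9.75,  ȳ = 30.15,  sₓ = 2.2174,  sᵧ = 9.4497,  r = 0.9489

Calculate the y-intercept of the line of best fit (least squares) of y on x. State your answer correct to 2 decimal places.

b = r · sᵧ/sₓ = 0.9489 · 9.4497/2.2174 = 4.043844
a = ȳ − b·x̄ = 30.15 − 4.043844·9.75 = -9.277482

-9.28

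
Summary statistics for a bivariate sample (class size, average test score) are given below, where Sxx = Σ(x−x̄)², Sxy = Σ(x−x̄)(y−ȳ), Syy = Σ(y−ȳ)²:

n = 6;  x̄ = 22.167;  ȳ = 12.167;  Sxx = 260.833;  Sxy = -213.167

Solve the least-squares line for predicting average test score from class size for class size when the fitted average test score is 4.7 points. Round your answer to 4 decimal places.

b = Sxy/Sxx = -213.167/260.833 = -0.817255
a = ȳ − b·x̄ = 12.167 − (-0.817255)·22.167 = 30.283085
Set a + b·x = 4.7: x = (4.7 − 30.283085) / (-0.817255) = 31.303686

31.3037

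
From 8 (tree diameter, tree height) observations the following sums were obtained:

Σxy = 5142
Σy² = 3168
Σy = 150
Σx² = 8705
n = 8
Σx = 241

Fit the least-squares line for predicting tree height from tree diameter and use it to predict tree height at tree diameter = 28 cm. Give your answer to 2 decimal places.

17.83

Sxx = Σx² − (Σx)²/n = 8705 − 7260.125 = 1444.875
Sxy = Σxy − (Σx)(Σy)/n = 5142 − 4518.75 = 623.25
b = Sxy/Sxx = 623.25/1444.875 = 0.431352
a = ȳ − b·x̄ = 18.75 − 0.431352·30.125 = 5.755515
ŷ(28) = a + b·28 = 5.755515 + 0.431352·28 = 17.833377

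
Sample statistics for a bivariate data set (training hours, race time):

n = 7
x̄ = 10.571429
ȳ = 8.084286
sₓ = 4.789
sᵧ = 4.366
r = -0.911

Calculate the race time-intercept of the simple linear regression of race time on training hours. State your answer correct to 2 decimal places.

16.86

b = r · sᵧ/sₓ = -0.911 · 4.366/4.789 = -0.830534
a = ȳ − b·x̄ = 8.084286 − (-0.830534)·10.571429 = 16.864214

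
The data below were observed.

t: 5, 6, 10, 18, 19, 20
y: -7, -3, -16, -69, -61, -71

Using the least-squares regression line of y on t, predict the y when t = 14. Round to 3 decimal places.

-42.501

n = 6, Σx = 78, Σy = -227, Σxy = -4034, Σx² = 1246
Sxx = Σx² − (Σx)²/n = 1246 − 1014 = 232
Sxy = Σxy − (Σx)(Σy)/n = -4034 − (-2951) = -1083
b = Sxy/Sxx = -1083/232 = -4.668103
a = ȳ − b·x̄ = -37.833333 − (-4.668103)·13 = 22.852011
ŷ(14) = a + b·14 = 22.852011 + (-4.668103)·14 = -42.501437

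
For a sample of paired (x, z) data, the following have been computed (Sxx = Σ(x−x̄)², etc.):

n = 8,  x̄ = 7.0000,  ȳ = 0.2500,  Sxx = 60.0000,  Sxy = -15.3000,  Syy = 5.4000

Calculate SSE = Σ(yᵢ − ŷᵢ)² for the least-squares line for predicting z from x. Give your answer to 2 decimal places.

1.50

b = Sxy/Sxx = -15.3/60 = -0.255
SSE = Syy − b·Sxy = 5.4 − (-0.255)·(-15.3) = 1.4985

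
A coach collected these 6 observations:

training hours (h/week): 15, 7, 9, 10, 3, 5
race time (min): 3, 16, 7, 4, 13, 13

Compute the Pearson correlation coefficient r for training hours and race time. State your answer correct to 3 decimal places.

n = 6, Σx = 49, Σy = 56, Σxy = 364, Σx² = 489, Σy² = 668
Sxx = Σx² − (Σx)²/n = 489 − 400.166667 = 88.833333
Sxy = Σxy − (Σx)(Σy)/n = 364 − 457.333333 = -93.333333
Syy = Σy² − (Σy)²/n = 668 − 522.666667 = 145.333333
r = Sxy/√(Sxx·Syy) = -93.333333/√(12910.444444) = -93.333333/113.624137 = -0.821422

-0.821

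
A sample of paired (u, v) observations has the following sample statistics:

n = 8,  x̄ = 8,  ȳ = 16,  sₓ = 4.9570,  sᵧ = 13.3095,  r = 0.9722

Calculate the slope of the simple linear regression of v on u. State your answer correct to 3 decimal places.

2.610

b = r · sᵧ/sₓ = 0.9722 · 13.3095/4.957 = 2.610348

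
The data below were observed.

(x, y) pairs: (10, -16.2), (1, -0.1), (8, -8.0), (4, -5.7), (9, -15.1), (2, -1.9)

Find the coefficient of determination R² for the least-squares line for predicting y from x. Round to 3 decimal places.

0.917

n = 6, Σx = 34, Σy = -47, Σxy = -388.6, Σx² = 266, Σy² = 590.56
Sxx = Σx² − (Σx)²/n = 266 − 192.666667 = 73.333333
Sxy = Σxy − (Σx)(Σy)/n = -388.6 − (-266.333333) = -122.266667
Syy = Σy² − (Σy)²/n = 590.56 − 368.166667 = 222.393333
R² = Sxy²/(Sxx·Syy) = (-122.266667)²/(73.333333·222.393333) = 0.916628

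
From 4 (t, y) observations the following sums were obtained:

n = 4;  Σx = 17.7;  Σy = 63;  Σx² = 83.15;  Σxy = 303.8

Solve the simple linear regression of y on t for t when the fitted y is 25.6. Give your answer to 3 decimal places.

6.325

Sxx = Σx² − (Σx)²/n = 83.15 − 78.3225 = 4.8275
Sxy = Σxy − (Σx)(Σy)/n = 303.8 − 278.775 = 25.025
b = Sxy/Sxx = 25.025/4.8275 = 5.183843
a = ȳ − b·x̄ = 15.75 − 5.183843·4.425 = -7.188503
Set a + b·x = 25.6: x = (25.6 − (-7.188503)) / 5.183843 = 6.325135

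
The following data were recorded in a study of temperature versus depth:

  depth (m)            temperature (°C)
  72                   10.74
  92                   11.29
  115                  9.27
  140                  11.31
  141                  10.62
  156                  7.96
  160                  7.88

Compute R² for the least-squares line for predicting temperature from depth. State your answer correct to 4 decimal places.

0.3724

n = 7, Σx = 876, Σy = 69.07, Σxy = 8461.39, Σx² = 116290, Σy² = 694.9011
Sxx = Σx² − (Σx)²/n = 116290 − 109625.142857 = 6664.857143
Sxy = Σxy − (Σx)(Σy)/n = 8461.39 − 8643.617143 = -182.227143
Syy = Σy² − (Σy)²/n = 694.9011 − 681.523557 = 13.377543
R² = Sxy²/(Sxx·Syy) = (-182.227143)²/(6664.857143·13.377543) = 0.372442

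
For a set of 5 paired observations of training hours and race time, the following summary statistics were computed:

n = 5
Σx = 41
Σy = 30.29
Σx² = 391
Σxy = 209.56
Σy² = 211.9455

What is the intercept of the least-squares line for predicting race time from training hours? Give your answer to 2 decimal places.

Sxx = Σx² − (Σx)²/n = 391 − 336.2 = 54.8
Sxy = Σxy − (Σx)(Σy)/n = 209.56 − 248.378 = -38.818
b = Sxy/Sxx = -38.818/54.8 = -0.708358
a = ȳ − b·x̄ = 6.058 − (-0.708358)·8.2 = 11.866533

11.87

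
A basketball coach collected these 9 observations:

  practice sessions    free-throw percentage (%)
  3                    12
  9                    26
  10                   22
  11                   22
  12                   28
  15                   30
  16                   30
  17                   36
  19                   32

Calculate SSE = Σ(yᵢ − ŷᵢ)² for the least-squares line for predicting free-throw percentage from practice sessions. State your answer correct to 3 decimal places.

n = 9, Σx = 112, Σy = 238, Σxy = 3218, Σx² = 1586, Σy² = 6692
Sxx = Σx² − (Σx)²/n = 1586 − 1393.777778 = 192.222222
Sxy = Σxy − (Σx)(Σy)/n = 3218 − 2961.777778 = 256.222222
Syy = Σy² − (Σy)²/n = 6692 − 6293.777778 = 398.222222
b = Sxy/Sxx = 256.222222/192.222222 = 1.332948
SSE = Syy − b·Sxy = 398.222222 − 1.332948·256.222222 = 56.691329

56.691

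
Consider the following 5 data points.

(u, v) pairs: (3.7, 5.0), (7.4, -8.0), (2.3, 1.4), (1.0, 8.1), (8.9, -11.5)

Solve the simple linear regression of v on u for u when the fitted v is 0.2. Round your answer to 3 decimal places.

4.158

n = 5, Σx = 23.3, Σy = -5, Σxy = -131.73, Σx² = 153.95
Sxx = Σx² − (Σx)²/n = 153.95 − 108.578 = 45.372
Sxy = Σxy − (Σx)(Σy)/n = -131.73 − (-23.3) = -108.43
b = Sxy/Sxx = -108.43/45.372 = -2.389800
a = ȳ − b·x̄ = -1 − (-2.389800)·4.66 = 10.136467
Set a + b·x = 0.2: x = (0.2 − 10.136467) / (-2.389800) = 4.157866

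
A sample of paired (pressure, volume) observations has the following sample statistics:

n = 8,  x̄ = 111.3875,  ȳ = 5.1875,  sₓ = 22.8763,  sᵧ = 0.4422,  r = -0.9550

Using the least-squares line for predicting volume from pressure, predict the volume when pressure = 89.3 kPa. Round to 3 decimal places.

5.595

b = r · sᵧ/sₓ = -0.955 · 0.4422/22.8763 = -0.018460
a = ȳ − b·x̄ = 5.1875 − (-0.018460)·111.3875 = 7.243735
ŷ(89.3) = a + b·89.3 = 7.243735 + (-0.018460)·89.3 = 5.595240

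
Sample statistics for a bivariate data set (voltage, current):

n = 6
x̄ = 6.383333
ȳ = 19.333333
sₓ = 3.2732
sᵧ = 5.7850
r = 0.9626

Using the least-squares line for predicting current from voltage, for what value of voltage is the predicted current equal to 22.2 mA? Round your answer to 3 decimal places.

b = r · sᵧ/sₓ = 0.9626 · 5.785/3.2732 = 1.701283
a = ȳ − b·x̄ = 19.333333 − 1.701283·6.383333 = 8.473474
Set a + b·x = 22.2: x = (22.2 − 8.473474) / 1.701283 = 8.068336

8.068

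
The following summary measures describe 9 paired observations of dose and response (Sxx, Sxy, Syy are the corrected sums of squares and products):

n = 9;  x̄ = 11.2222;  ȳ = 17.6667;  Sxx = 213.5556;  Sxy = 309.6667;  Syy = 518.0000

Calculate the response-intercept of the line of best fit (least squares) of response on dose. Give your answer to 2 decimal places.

b = Sxy/Sxx = 309.6667/213.5556 = 1.450052
a = ȳ − b·x̄ = 17.6667 − 1.450052·11.2222 = 1.393928

1.39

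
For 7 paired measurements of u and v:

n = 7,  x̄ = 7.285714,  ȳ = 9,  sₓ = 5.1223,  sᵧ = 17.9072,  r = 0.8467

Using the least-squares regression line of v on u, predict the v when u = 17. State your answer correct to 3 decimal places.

37.754

b = r · sᵧ/sₓ = 0.8467 · 17.9072/5.1223 = 2.960004
a = ȳ − b·x̄ = 9 − 2.960004·7.285714 = -12.565739
ŷ(17) = a + b·17 = -12.565739 + 2.960004·17 = 37.754321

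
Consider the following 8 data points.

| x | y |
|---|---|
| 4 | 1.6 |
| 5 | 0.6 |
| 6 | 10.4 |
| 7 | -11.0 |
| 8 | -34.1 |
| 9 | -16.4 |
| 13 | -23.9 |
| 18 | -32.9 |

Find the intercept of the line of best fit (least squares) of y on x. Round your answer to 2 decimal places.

n = 8, Σx = 70, Σy = -105.7, Σxy = -1328.5, Σx² = 764
Sxx = Σx² − (Σx)²/n = 764 − 612.5 = 151.5
Sxy = Σxy − (Σx)(Σy)/n = -1328.5 − (-924.875) = -403.625
b = Sxy/Sxx = -403.625/151.5 = -2.664191
a = ȳ − b·x̄ = -13.2125 − (-2.664191)·8.75 = 10.099175

10.10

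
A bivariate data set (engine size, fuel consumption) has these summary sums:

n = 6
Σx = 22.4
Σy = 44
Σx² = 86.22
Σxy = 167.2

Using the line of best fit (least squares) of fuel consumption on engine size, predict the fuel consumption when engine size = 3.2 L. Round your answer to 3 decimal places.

Sxx = Σx² − (Σx)²/n = 86.22 − 83.626667 = 2.593333
Sxy = Σxy − (Σx)(Σy)/n = 167.2 − 164.266667 = 2.933333
b = Sxy/Sxx = 2.933333/2.593333 = 1.131105
a = ȳ − b·x̄ = 7.333333 − 1.131105·3.733333 = 3.110540
ŷ(3.2) = a + b·3.2 = 3.110540 + 1.131105·3.2 = 6.730077

6.730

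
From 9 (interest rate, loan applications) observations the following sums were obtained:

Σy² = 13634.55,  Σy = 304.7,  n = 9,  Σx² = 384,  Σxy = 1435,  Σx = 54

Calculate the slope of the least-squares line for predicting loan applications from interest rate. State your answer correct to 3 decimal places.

Sxx = Σx² − (Σx)²/n = 384 − 324 = 60
Sxy = Σxy − (Σx)(Σy)/n = 1435 − 1828.2 = -393.2
b = Sxy/Sxx = -393.2/60 = -6.553333

-6.553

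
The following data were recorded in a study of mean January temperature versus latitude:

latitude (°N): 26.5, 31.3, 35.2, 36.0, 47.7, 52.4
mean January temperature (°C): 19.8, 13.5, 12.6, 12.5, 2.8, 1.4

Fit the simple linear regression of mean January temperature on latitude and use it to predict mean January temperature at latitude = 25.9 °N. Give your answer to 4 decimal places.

n = 6, Σx = 229.1, Σy = 62.6, Σxy = 2047.69, Σx² = 9238.03
Sxx = Σx² − (Σx)²/n = 9238.03 − 8747.801667 = 490.228333
Sxy = Σxy − (Σx)(Σy)/n = 2047.69 − 2390.276667 = -342.586667
b = Sxy/Sxx = -342.586667/490.228333 = -0.698831
a = ȳ − b·x̄ = 10.433333 − (-0.698831)·38.183333 = 37.117023
ŷ(25.9) = a + b·25.9 = 37.117023 + (-0.698831)·25.9 = 19.017305

19.0173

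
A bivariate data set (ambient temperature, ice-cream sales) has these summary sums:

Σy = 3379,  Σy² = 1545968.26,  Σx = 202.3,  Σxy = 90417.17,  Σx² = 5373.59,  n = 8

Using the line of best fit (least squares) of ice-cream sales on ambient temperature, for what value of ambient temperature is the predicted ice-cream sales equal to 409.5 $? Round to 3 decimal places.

Sxx = Σx² − (Σx)²/n = 5373.59 − 5115.66125 = 257.92875
Sxy = Σxy − (Σx)(Σy)/n = 90417.17 − 85446.4625 = 4970.7075
b = Sxy/Sxx = 4970.7075/257.92875 = 19.271630
a = ȳ − b·x̄ = 422.375 − 19.271630·25.2875 = -64.956350
Set a + b·x = 409.5: x = (409.5 − (-64.956350)) / 19.271630 = 24.619420

24.619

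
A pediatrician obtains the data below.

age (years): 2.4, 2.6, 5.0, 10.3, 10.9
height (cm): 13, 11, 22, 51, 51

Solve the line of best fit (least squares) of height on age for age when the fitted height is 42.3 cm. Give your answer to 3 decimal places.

8.867

n = 5, Σx = 31.2, Σy = 148, Σxy = 1251, Σx² = 262.42
Sxx = Σx² − (Σx)²/n = 262.42 − 194.688 = 67.732
Sxy = Σxy − (Σx)(Σy)/n = 1251 − 923.52 = 327.48
b = Sxy/Sxx = 327.48/67.732 = 4.834938
a = ȳ − b·x̄ = 29.6 − 4.834938·6.24 = -0.570011
Set a + b·x = 42.3: x = (42.3 − (-0.570011)) / 4.834938 = 8.866714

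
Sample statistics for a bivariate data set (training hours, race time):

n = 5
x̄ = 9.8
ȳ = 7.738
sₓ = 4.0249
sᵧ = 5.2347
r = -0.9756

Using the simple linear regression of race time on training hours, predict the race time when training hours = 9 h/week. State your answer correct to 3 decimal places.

b = r · sᵧ/sₓ = -0.9756 · 5.2347/4.0249 = -1.268845
a = ȳ − b·x̄ = 7.738 − (-1.268845)·9.8 = 20.172679
ŷ(9) = a + b·9 = 20.172679 + (-1.268845)·9 = 8.753076

8.753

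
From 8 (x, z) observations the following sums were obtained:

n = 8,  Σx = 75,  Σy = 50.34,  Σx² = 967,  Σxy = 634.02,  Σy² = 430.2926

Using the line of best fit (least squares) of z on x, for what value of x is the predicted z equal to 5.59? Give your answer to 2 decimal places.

Sxx = Σx² − (Σx)²/n = 967 − 703.125 = 263.875
Sxy = Σxy − (Σx)(Σy)/n = 634.02 − 471.9375 = 162.0825
b = Sxy/Sxx = 162.0825/263.875 = 0.614240
a = ȳ − b·x̄ = 6.2925 − 0.614240·9.375 = 0.534003
Set a + b·x = 5.59: x = (5.59 − 0.534003) / 0.614240 = 8.231310

8.23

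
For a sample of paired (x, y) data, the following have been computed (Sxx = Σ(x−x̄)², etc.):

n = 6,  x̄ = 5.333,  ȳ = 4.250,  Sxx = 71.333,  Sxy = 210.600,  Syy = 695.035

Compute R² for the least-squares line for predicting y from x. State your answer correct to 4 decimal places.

R² = Sxy²/(Sxx·Syy) = (210.6)²/(71.333·695.035) = 0.894581

0.8946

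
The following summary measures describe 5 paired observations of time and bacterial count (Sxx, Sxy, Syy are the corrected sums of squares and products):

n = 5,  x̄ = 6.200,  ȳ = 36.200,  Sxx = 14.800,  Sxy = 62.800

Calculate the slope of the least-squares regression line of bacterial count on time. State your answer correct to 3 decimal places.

b = Sxy/Sxx = 62.8/14.8 = 4.243243

4.243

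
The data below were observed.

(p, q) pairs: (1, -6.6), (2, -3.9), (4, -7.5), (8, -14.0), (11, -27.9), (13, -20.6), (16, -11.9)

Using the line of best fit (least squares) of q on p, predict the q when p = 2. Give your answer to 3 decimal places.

-7.442

n = 7, Σx = 55, Σy = -92.4, Σxy = -921.5, Σx² = 631
Sxx = Σx² − (Σx)²/n = 631 − 432.142857 = 198.857143
Sxy = Σxy − (Σx)(Σy)/n = -921.5 − (-726) = -195.5
b = Sxy/Sxx = -195.5/198.857143 = -0.983118
a = ȳ − b·x̄ = -13.2 − (-0.983118)·7.857143 = -5.475503
ŷ(2) = a + b·2 = -5.475503 + (-0.983118)·2 = -7.441739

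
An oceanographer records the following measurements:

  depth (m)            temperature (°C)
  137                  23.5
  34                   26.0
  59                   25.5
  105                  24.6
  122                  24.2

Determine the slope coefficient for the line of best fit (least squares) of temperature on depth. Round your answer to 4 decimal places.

-0.0228

n = 5, Σx = 457, Σy = 123.8, Σxy = 11143.4, Σx² = 49315
Sxx = Σx² − (Σx)²/n = 49315 − 41769.8 = 7545.2
Sxy = Σxy − (Σx)(Σy)/n = 11143.4 − 11315.32 = -171.92
b = Sxy/Sxx = -171.92/7545.2 = -0.022785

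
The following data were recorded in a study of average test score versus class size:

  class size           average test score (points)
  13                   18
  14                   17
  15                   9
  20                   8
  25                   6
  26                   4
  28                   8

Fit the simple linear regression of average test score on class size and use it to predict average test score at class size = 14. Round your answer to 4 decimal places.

n = 7, Σx = 141, Σy = 70, Σxy = 1245, Σx² = 3075
Sxx = Σx² − (Σx)²/n = 3075 − 2840.142857 = 234.857143
Sxy = Σxy − (Σx)(Σy)/n = 1245 − 1410 = -165
b = Sxy/Sxx = -165/234.857143 = -0.702555
a = ȳ − b·x̄ = 10 − (-0.702555)·20.142857 = 24.151460
ŷ(14) = a + b·14 = 24.151460 + (-0.702555)·14 = 14.315693

14.3157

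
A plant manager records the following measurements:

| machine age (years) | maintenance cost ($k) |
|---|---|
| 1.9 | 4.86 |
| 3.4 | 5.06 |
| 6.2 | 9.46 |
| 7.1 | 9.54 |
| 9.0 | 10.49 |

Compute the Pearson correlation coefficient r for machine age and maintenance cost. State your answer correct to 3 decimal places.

0.962

n = 5, Σx = 27.6, Σy = 39.41, Σxy = 247.234, Σx² = 185.02, Σy² = 339.7665
Sxx = Σx² − (Σx)²/n = 185.02 − 152.352 = 32.668
Sxy = Σxy − (Σx)(Σy)/n = 247.234 − 217.5432 = 29.6908
Syy = Σy² − (Σy)²/n = 339.7665 − 310.62962 = 29.13688
r = Sxy/√(Sxx·Syy) = 29.6908/√(951.843596) = 29.6908/30.851963 = 0.962363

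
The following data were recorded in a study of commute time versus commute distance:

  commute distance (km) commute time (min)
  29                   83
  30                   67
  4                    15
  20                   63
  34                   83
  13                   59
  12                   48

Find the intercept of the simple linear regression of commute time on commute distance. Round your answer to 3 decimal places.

21.001

n = 7, Σx = 142, Σy = 418, Σxy = 9902, Σx² = 3626
Sxx = Σx² − (Σx)²/n = 3626 − 2880.571429 = 745.428571
Sxy = Σxy − (Σx)(Σy)/n = 9902 − 8479.428571 = 1422.571429
b = Sxy/Sxx = 1422.571429/745.428571 = 1.908394
a = ȳ − b·x̄ = 59.714286 − 1.908394·20.285714 = 21.001150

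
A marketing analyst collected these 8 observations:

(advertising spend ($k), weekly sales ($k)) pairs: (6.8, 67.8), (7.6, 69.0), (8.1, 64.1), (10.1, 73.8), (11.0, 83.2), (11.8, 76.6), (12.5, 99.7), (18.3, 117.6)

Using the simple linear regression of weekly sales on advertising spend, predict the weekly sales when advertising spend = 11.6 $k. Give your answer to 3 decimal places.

85.366

n = 8, Σx = 86.2, Σy = 651.8, Σxy = 7467.44, Σx² = 1023
Sxx = Σx² − (Σx)²/n = 1023 − 928.805 = 94.195
Sxy = Σxy − (Σx)(Σy)/n = 7467.44 − 7023.145 = 444.295
b = Sxy/Sxx = 444.295/94.195 = 4.716758
a = ȳ − b·x̄ = 81.475 − 4.716758·10.775 = 30.651935
ŷ(11.6) = a + b·11.6 = 30.651935 + 4.716758·11.6 = 85.366325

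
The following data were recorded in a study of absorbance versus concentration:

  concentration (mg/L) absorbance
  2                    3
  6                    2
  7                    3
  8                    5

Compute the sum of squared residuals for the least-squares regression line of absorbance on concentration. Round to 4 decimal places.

3.8795

n = 4, Σx = 23, Σy = 13, Σxy = 79, Σx² = 153, Σy² = 47
Sxx = Σx² − (Σx)²/n = 153 − 132.25 = 20.75
Sxy = Σxy − (Σx)(Σy)/n = 79 − 74.75 = 4.25
Syy = Σy² − (Σy)²/n = 47 − 42.25 = 4.75
b = Sxy/Sxx = 4.25/20.75 = 0.204819
SSE = Syy − b·Sxy = 4.75 − 0.204819·4.25 = 3.879518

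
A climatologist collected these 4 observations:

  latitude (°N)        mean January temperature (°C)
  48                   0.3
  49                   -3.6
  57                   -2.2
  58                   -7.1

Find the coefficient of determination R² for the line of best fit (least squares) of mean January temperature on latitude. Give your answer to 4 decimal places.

n = 4, Σx = 212, Σy = -12.6, Σxy = -699.2, Σx² = 11318, Σy² = 68.3
Sxx = Σx² − (Σx)²/n = 11318 − 11236 = 82
Sxy = Σxy − (Σx)(Σy)/n = -699.2 − (-667.8) = -31.4
Syy = Σy² − (Σy)²/n = 68.3 − 39.69 = 28.61
R² = Sxy²/(Sxx·Syy) = (-31.4)²/(82·28.61) = 0.420269

0.4203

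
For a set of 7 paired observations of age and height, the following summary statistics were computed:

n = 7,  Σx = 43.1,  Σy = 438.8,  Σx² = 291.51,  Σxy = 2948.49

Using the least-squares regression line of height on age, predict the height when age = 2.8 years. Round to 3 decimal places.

30.994

Sxx = Σx² − (Σx)²/n = 291.51 − 265.372857 = 26.137143
Sxy = Σxy − (Σx)(Σy)/n = 2948.49 − 2701.754286 = 246.735714
b = Sxy/Sxx = 246.735714/26.137143 = 9.440042
a = ȳ − b·x̄ = 62.685714 − 9.440042·6.157143 = 4.562030
ŷ(2.8) = a + b·2.8 = 4.562030 + 9.440042·2.8 = 30.994146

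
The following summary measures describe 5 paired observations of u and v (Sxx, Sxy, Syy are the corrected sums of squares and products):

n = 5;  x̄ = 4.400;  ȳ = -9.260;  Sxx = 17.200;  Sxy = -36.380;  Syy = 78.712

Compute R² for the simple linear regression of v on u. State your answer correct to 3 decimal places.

0.978

R² = Sxy²/(Sxx·Syy) = (-36.38)²/(17.2·78.712) = 0.977588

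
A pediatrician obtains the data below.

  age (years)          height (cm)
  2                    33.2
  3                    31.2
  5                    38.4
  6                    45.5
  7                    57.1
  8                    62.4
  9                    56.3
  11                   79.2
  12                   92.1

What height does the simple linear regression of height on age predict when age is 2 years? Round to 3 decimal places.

25.740

n = 9, Σx = 63, Σy = 495.4, Σxy = 4007, Σx² = 533
Sxx = Σx² − (Σx)²/n = 533 − 441 = 92
Sxy = Σxy − (Σx)(Σy)/n = 4007 − 3467.8 = 539.2
b = Sxy/Sxx = 539.2/92 = 5.860870
a = ȳ − b·x̄ = 55.044444 − 5.860870·7 = 14.018357
ŷ(2) = a + b·2 = 14.018357 + 5.860870·2 = 25.740097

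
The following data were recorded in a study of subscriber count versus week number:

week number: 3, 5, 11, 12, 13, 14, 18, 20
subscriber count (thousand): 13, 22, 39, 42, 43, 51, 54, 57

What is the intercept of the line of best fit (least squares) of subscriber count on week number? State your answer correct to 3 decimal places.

8.854

n = 8, Σx = 96, Σy = 321, Σxy = 4467, Σx² = 1388
Sxx = Σx² − (Σx)²/n = 1388 − 1152 = 236
Sxy = Σxy − (Σx)(Σy)/n = 4467 − 3852 = 615
b = Sxy/Sxx = 615/236 = 2.605932
a = ȳ − b·x̄ = 40.125 − 2.605932·12 = 8.853814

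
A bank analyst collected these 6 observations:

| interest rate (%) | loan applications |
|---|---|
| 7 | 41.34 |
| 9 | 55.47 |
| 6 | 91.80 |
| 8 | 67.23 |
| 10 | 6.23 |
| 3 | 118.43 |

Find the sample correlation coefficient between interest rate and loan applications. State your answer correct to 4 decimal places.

-0.8886

n = 6, Σx = 43, Σy = 380.5, Σxy = 2294.84, Σx² = 339, Σy² = 31797.5072
Sxx = Σx² − (Σx)²/n = 339 − 308.166667 = 30.833333
Sxy = Σxy − (Σx)(Σy)/n = 2294.84 − 2726.916667 = -432.076667
Syy = Σy² − (Σy)²/n = 31797.5072 − 24130.041667 = 7667.465533
r = Sxy/√(Sxx·Syy) = -432.076667/√(236413.520611) = -432.076667/486.223735 = -0.888638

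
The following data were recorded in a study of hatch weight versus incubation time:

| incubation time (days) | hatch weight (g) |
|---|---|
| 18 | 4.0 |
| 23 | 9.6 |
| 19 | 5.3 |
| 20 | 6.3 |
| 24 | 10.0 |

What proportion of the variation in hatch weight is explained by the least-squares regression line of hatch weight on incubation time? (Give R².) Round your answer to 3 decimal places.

n = 5, Σx = 104, Σy = 35.2, Σxy = 759.5, Σx² = 2190, Σy² = 275.94
Sxx = Σx² − (Σx)²/n = 2190 − 2163.2 = 26.8
Sxy = Σxy − (Σx)(Σy)/n = 759.5 − 732.16 = 27.34
Syy = Σy² − (Σy)²/n = 275.94 − 247.808 = 28.132
R² = Sxy²/(Sxx·Syy) = (27.34)²/(26.8·28.132) = 0.991429

0.991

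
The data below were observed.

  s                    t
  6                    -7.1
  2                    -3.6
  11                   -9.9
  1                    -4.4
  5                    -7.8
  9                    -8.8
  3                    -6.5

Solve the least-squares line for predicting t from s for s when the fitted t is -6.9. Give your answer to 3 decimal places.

5.336

n = 7, Σx = 37, Σy = -48.1, Σxy = -300.8, Σx² = 277
Sxx = Σx² − (Σx)²/n = 277 − 195.571429 = 81.428571
Sxy = Σxy − (Σx)(Σy)/n = -300.8 − (-254.242857) = -46.557143
b = Sxy/Sxx = -46.557143/81.428571 = -0.571754
a = ȳ − b·x̄ = -6.871429 − (-0.571754)·5.285714 = -3.849298
Set a + b·x = -6.9: x = (-6.9 − (-3.849298)) / (-0.571754) = 5.335686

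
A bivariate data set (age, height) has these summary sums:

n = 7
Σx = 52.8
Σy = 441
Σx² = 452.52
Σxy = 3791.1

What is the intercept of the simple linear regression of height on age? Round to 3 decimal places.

Sxx = Σx² − (Σx)²/n = 452.52 − 398.262857 = 54.257143
Sxy = Σxy − (Σx)(Σy)/n = 3791.1 − 3326.4 = 464.7
b = Sxy/Sxx = 464.7/54.257143 = 8.564771
a = ȳ − b·x̄ = 63 − 8.564771·7.542857 = -1.602844

-1.603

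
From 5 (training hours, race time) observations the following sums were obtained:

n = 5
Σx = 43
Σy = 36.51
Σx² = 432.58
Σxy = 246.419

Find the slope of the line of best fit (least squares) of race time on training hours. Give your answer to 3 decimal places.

-1.076

Sxx = Σx² − (Σx)²/n = 432.58 − 369.8 = 62.78
Sxy = Σxy − (Σx)(Σy)/n = 246.419 − 313.986 = -67.567
b = Sxy/Sxx = -67.567/62.78 = -1.076250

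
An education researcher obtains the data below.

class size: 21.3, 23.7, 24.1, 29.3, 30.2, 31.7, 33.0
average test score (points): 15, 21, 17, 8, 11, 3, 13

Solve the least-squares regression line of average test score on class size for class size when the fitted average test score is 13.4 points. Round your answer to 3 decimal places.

n = 7, Σx = 193.3, Σy = 88, Σxy = 2317.6, Σx² = 5460.61
Sxx = Σx² − (Σx)²/n = 5460.61 − 5337.841429 = 122.768571
Sxy = Σxy − (Σx)(Σy)/n = 2317.6 − 2430.057143 = -112.457143
b = Sxy/Sxx = -112.457143/122.768571 = -0.916009
a = ȳ − b·x̄ = 12.571429 − (-0.916009)·27.614286 = 37.866369
Set a + b·x = 13.4: x = (13.4 − 37.866369) / (-0.916009) = 26.709741

26.710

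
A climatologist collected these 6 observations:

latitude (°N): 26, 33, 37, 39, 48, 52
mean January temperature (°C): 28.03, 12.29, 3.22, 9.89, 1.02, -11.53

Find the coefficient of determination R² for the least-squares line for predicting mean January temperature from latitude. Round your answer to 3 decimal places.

n = 6, Σx = 235, Σy = 42.92, Σxy = 1088.6, Σx² = 9663, Σy² = 1178.8868
Sxx = Σx² − (Σx)²/n = 9663 − 9204.166667 = 458.833333
Sxy = Σxy − (Σx)(Σy)/n = 1088.6 − 1681.033333 = -592.433333
Syy = Σy² − (Σy)²/n = 1178.8868 − 307.021067 = 871.865733
R² = Sxy²/(Sxx·Syy) = (-592.433333)²/(458.833333·871.865733) = 0.877353

0.877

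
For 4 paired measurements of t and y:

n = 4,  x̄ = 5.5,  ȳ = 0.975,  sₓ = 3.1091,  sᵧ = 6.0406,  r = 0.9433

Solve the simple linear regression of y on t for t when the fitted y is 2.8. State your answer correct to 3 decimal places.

b = r · sᵧ/sₓ = 0.9433 · 6.0406/3.1091 = 1.832716
a = ȳ − b·x̄ = 0.975 − 1.832716·5.5 = -9.104939
Set a + b·x = 2.8: x = (2.8 − (-9.104939)) / 1.832716 = 6.495790

6.496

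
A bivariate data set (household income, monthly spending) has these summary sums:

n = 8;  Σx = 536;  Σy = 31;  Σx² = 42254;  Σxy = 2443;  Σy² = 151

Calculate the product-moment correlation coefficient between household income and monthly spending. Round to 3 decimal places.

Sxx = Σx² − (Σx)²/n = 42254 − 35912 = 6342
Sxy = Σxy − (Σx)(Σy)/n = 2443 − 2077 = 366
Syy = Σy² − (Σy)²/n = 151 − 120.125 = 30.875
r = Sxy/√(Sxx·Syy) = 366/√(195809.25) = 366/442.503390 = 0.827112

0.827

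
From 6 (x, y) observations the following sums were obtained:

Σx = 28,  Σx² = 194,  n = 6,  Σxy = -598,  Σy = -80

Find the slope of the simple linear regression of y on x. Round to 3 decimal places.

Sxx = Σx² − (Σx)²/n = 194 − 130.666667 = 63.333333
Sxy = Σxy − (Σx)(Σy)/n = -598 − (-373.333333) = -224.666667
b = Sxy/Sxx = -224.666667/63.333333 = -3.547368

-3.547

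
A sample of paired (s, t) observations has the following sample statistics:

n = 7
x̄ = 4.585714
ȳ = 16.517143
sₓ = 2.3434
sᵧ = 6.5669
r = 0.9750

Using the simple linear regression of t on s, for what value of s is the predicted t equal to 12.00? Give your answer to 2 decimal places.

2.93

b = r · sᵧ/sₓ = 0.975 · 6.5669/2.3434 = 2.732238
a = ȳ − b·x̄ = 16.517143 − 2.732238·4.585714 = 3.987879
Set a + b·x = 12.00: x = (12.00 − 3.987879) / 2.732238 = 2.932438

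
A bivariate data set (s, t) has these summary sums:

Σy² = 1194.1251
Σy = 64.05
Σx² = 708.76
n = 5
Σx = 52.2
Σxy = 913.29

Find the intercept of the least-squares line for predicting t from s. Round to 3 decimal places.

-2.781

Sxx = Σx² − (Σx)²/n = 708.76 − 544.968 = 163.792
Sxy = Σxy − (Σx)(Σy)/n = 913.29 − 668.682 = 244.608
b = Sxy/Sxx = 244.608/163.792 = 1.493406
a = ȳ − b·x̄ = 12.81 − 1.493406·10.44 = -2.781161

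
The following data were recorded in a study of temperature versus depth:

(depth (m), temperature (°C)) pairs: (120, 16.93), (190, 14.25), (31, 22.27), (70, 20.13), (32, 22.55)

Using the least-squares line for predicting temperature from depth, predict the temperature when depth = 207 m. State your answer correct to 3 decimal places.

n = 5, Σx = 443, Σy = 96.13, Σxy = 7560.17, Σx² = 57385
Sxx = Σx² − (Σx)²/n = 57385 − 39249.8 = 18135.2
Sxy = Σxy − (Σx)(Σy)/n = 7560.17 − 8517.118 = -956.948
b = Sxy/Sxx = -956.948/18135.2 = -0.052767
a = ȳ − b·x̄ = 19.226 − (-0.052767)·88.6 = 23.901195
ŷ(207) = a + b·207 = 23.901195 + (-0.052767)·207 = 12.978336

12.978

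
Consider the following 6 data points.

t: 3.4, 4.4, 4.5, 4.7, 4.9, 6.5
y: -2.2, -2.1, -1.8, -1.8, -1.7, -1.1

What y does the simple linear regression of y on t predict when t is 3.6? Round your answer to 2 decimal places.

-2.20

n = 6, Σx = 28.4, Σy = -10.7, Σxy = -48.76, Σx² = 139.52
Sxx = Σx² − (Σx)²/n = 139.52 − 134.426667 = 5.093333
Sxy = Σxy − (Σx)(Σy)/n = -48.76 − (-50.646667) = 1.886667
b = Sxy/Sxx = 1.886667/5.093333 = 0.370419
a = ȳ − b·x̄ = -1.783333 − 0.370419·4.733333 = -3.536649
ŷ(3.6) = a + b·3.6 = -3.536649 + 0.370419·3.6 = -2.203141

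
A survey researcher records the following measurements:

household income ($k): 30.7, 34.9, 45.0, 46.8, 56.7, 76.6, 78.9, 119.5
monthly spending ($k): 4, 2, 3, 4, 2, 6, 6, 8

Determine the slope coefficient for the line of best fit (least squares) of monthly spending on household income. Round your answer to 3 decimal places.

n = 8, Σx = 489.1, Σy = 35, Σxy = 2517.2, Σx² = 35963.65
Sxx = Σx² − (Σx)²/n = 35963.65 − 29902.35125 = 6061.29875
Sxy = Σxy − (Σx)(Σy)/n = 2517.2 − 2139.8125 = 377.3875
b = Sxy/Sxx = 377.3875/6061.29875 = 0.062262

0.062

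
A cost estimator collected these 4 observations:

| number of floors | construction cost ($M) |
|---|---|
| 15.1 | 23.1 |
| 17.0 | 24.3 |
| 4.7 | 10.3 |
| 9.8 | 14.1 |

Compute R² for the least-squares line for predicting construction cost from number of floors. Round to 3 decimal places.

n = 4, Σx = 46.6, Σy = 71.8, Σxy = 948.5, Σx² = 635.14, Σy² = 1429
Sxx = Σx² − (Σx)²/n = 635.14 − 542.89 = 92.25
Sxy = Σxy − (Σx)(Σy)/n = 948.5 − 836.47 = 112.03
Syy = Σy² − (Σy)²/n = 1429 − 1288.81 = 140.19
R² = Sxy²/(Sxx·Syy) = (112.03)²/(92.25·140.19) = 0.970477

0.970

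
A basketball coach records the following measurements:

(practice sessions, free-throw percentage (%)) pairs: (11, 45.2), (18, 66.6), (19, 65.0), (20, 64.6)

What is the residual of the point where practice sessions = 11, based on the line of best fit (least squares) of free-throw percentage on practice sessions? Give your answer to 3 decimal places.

n = 4, Σx = 68, Σy = 241.4, Σxy = 4223, Σx² = 1206
Sxx = Σx² − (Σx)²/n = 1206 − 1156 = 50
Sxy = Σxy − (Σx)(Σy)/n = 4223 − 4103.8 = 119.2
b = Sxy/Sxx = 119.2/50 = 2.384
a = ȳ − b·x̄ = 60.35 − 2.384·17 = 19.822
ŷ(11) = 19.822 + 2.384·11 = 46.046
residual = y − ŷ = 45.2 − 46.046 = -0.846

-0.846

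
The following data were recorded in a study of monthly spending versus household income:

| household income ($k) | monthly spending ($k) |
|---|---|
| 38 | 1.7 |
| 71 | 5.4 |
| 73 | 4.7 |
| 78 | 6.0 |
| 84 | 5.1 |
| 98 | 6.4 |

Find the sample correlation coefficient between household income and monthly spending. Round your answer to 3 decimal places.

n = 6, Σx = 442, Σy = 29.3, Σxy = 2314.7, Σx² = 34558, Σy² = 157.11
Sxx = Σx² − (Σx)²/n = 34558 − 32560.666667 = 1997.333333
Sxy = Σxy − (Σx)(Σy)/n = 2314.7 − 2158.433333 = 156.266667
Syy = Σy² − (Σy)²/n = 157.11 − 143.081667 = 14.028333
r = Sxy/√(Sxx·Syy) = 156.266667/√(28019.257778) = 156.266667/167.389539 = 0.933551

0.934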